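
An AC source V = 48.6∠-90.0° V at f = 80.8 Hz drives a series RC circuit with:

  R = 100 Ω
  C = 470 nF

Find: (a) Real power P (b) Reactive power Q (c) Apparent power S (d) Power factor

Step 1 — Angular frequency: ω = 2π·f = 2π·80.8 = 507.7 rad/s.
Step 2 — Component impedances:
  R: Z = R = 100 Ω
  C: Z = 1/(jωC) = -j/(ω·C) = 0 - j4191 Ω
Step 3 — Series combination: Z_total = R + C = 100 - j4191 Ω = 4192∠-88.6° Ω.
Step 4 — Source phasor: V = 48.6∠-90.0° V = 0 - j48.6 V.
Step 5 — Current: I = V / Z = 0.01159 - j0.0002765 A = 0.01159∠-1.4° A.
Step 6 — Complex power: S = V·I* = 0.01344 - j0.5633 VA.
Step 7 — Real power: P = Re(S) = 0.01344 W.
Step 8 — Reactive power: Q = Im(S) = -0.5633 VAR.
Step 9 — Apparent power: |S| = 0.5634 VA.
Step 10 — Power factor: PF = P/|S| = 0.02385 (leading).

(a) P = 0.01344 W  (b) Q = -0.5633 VAR  (c) S = 0.5634 VA  (d) PF = 0.02385 (leading)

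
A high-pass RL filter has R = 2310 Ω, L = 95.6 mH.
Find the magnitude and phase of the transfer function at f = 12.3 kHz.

Step 1 — Angular frequency: ω = 2π·1.23e+04 = 7.728e+04 rad/s.
Step 2 — Transfer function: H(jω) = jωL/(R + jωL).
Step 3 — Numerator jωL = j·7388; denominator R + jωL = 2310 + j7388.
Step 4 — H = 0.911 + j0.2848.
Step 5 — Magnitude: |H| = 0.9544 (-0.4 dB); phase: φ = 17.4°.

|H| = 0.9544 (-0.4 dB), φ = 17.4°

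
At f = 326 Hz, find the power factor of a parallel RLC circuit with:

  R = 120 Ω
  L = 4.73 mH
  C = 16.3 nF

Step 1 — Angular frequency: ω = 2π·f = 2π·326 = 2048 rad/s.
Step 2 — Component impedances:
  R: Z = R = 120 Ω
  L: Z = jωL = j·2048·0.00473 = 0 + j9.689 Ω
  C: Z = 1/(jωC) = -j/(ω·C) = 0 - j2.995e+04 Ω
Step 3 — Parallel combination: 1/Z_total = 1/R + 1/L + 1/C; Z_total = 0.7777 + j9.629 Ω = 9.66∠85.4° Ω.
Step 4 — Power factor: PF = cos(φ) = Re(Z)/|Z| = 0.77767/9.6602 = 0.0805.
Step 5 — Type: Im(Z) = 9.629 ⇒ lagging (phase φ = 85.4°).

PF = 0.0805 (lagging, φ = 85.4°)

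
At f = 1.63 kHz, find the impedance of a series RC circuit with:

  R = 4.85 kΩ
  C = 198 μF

Step 1 — Angular frequency: ω = 2π·f = 2π·1630 = 1.024e+04 rad/s.
Step 2 — Component impedances:
  R: Z = R = 4850 Ω
  C: Z = 1/(jωC) = -j/(ω·C) = 0 - j0.4931 Ω
Step 3 — Series combination: Z_total = R + C = 4850 - j0.4931 Ω = 4850∠-0.0° Ω.

Z = 4850 - j0.4931 Ω = 4850∠-0.0° Ω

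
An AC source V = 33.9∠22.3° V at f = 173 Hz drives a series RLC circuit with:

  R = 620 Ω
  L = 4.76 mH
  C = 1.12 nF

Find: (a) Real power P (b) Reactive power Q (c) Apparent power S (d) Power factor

Step 1 — Angular frequency: ω = 2π·f = 2π·173 = 1087 rad/s.
Step 2 — Component impedances:
  R: Z = R = 620 Ω
  L: Z = jωL = j·1087·0.00476 = 0 + j5.174 Ω
  C: Z = 1/(jωC) = -j/(ω·C) = 0 - j8.214e+05 Ω
Step 3 — Series combination: Z_total = R + L + C = 620 - j8.214e+05 Ω = 8.214e+05∠-90.0° Ω.
Step 4 — Source phasor: V = 33.9∠22.3° V = 31.36 + j12.86 V.
Step 5 — Current: I = V / Z = -1.563e-05 + j3.82e-05 A = 4.127e-05∠112.3° A.
Step 6 — Complex power: S = V·I* = 1.056e-06 - j0.001399 VA.
Step 7 — Real power: P = Re(S) = 1.056e-06 W.
Step 8 — Reactive power: Q = Im(S) = -0.001399 VAR.
Step 9 — Apparent power: |S| = 0.001399 VA.
Step 10 — Power factor: PF = P/|S| = 0.0007548 (leading).

(a) P = 1.056e-06 W  (b) Q = -0.001399 VAR  (c) S = 0.001399 VA  (d) PF = 0.0007548 (leading)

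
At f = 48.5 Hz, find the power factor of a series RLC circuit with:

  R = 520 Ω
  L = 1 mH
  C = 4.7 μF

Step 1 — Angular frequency: ω = 2π·f = 2π·48.5 = 304.7 rad/s.
Step 2 — Component impedances:
  R: Z = R = 520 Ω
  L: Z = jωL = j·304.7·0.001 = 0 + j0.3047 Ω
  C: Z = 1/(jωC) = -j/(ω·C) = 0 - j698.2 Ω
Step 3 — Series combination: Z_total = R + L + C = 520 - j697.9 Ω = 870.3∠-53.3° Ω.
Step 4 — Power factor: PF = cos(φ) = Re(Z)/|Z| = 520/870.3 = 0.5975.
Step 5 — Type: Im(Z) = -697.9 ⇒ leading (phase φ = -53.3°).

PF = 0.5975 (leading, φ = -53.3°)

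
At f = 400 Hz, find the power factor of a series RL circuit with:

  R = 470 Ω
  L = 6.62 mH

Step 1 — Angular frequency: ω = 2π·f = 2π·400 = 2513 rad/s.
Step 2 — Component impedances:
  R: Z = R = 470 Ω
  L: Z = jωL = j·2513·0.00662 = 0 + j16.64 Ω
Step 3 — Series combination: Z_total = R + L = 470 + j16.64 Ω = 470.3∠2.0° Ω.
Step 4 — Power factor: PF = cos(φ) = Re(Z)/|Z| = 470/470.3 = 0.9994.
Step 5 — Type: Im(Z) = 16.64 ⇒ lagging (phase φ = 2.0°).

PF = 0.9994 (lagging, φ = 2.0°)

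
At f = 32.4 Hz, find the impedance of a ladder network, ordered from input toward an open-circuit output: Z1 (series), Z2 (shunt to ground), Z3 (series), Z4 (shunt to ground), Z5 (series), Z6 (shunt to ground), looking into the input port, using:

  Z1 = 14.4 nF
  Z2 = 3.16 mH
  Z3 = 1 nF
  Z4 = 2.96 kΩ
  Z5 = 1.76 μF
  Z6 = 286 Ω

Step 1 — Angular frequency: ω = 2π·f = 2π·32.4 = 203.6 rad/s.
Step 2 — Component impedances:
  Z1: Z = 1/(jωC) = -j/(ω·C) = 0 - j3.411e+05 Ω
  Z2: Z = jωL = j·203.6·0.00316 = 0 + j0.6433 Ω
  Z3: Z = 1/(jωC) = -j/(ω·C) = 0 - j4.912e+06 Ω
  Z4: Z = R = 2960 Ω
  Z5: Z = 1/(jωC) = -j/(ω·C) = 0 - j2791 Ω
  Z6: Z = R = 286 Ω
Step 3 — Ladder network (open output): work backward from the far end, alternating series and parallel combinations. Z_in = 0 - j3.411e+05 Ω = 3.411e+05∠-90.0° Ω.

Z = 0 - j3.411e+05 Ω = 3.411e+05∠-90.0° Ω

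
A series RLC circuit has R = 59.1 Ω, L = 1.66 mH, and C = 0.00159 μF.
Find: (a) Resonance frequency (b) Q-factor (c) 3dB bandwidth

Step 1 — Resonance: ω₀ = 1/√(LC) = 1/√(0.00166·1.59e-09) = 6.155e+05 rad/s.
Step 2 — f₀ = ω₀/(2π) = 9.796e+04 Hz.
Step 3 — Series Q: Q = ω₀L/R = 6.155e+05·0.00166/59.1 = 17.29.
Step 4 — Bandwidth: Δω = ω₀/Q = 3.56e+04 rad/s; BW = Δω/(2π) = 5666 Hz.

(a) f₀ = 9.796e+04 Hz  (b) Q = 17.29  (c) BW = 5666 Hz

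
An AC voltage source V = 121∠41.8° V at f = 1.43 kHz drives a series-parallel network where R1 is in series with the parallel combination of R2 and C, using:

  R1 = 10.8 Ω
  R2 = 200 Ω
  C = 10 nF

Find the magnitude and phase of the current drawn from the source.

Step 1 — Angular frequency: ω = 2π·f = 2π·1430 = 8985 rad/s.
Step 2 — Component impedances:
  R1: Z = R = 10.8 Ω
  R2: Z = R = 200 Ω
  C: Z = 1/(jωC) = -j/(ω·C) = 0 - j1.113e+04 Ω
Step 3 — Parallel branch: R2 || C = 1/(1/R2 + 1/C) = 199.9 - j3.593 Ω.
Step 4 — Series with R1: Z_total = R1 + (R2 || C) = 210.7 - j3.593 Ω = 210.8∠-1.0° Ω.
Step 5 — Source phasor: V = 121∠41.8° V = 90.2 + j80.65 V.
Step 6 — Ohm's law: I = V / Z_total = (90.2 + j80.65) / (210.7 - j3.593) = 0.4214 + j0.3899 A.
Step 7 — Convert to polar: |I| = 0.5741 A, ∠I = 42.8°.

I = 0.5741∠42.8° A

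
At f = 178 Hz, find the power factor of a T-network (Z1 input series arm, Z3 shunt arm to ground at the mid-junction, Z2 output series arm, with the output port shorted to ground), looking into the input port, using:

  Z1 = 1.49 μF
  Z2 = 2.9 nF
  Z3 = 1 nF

Step 1 — Angular frequency: ω = 2π·f = 2π·178 = 1118 rad/s.
Step 2 — Component impedances:
  Z1: Z = 1/(jωC) = -j/(ω·C) = 0 - j600.1 Ω
  Z2: Z = 1/(jωC) = -j/(ω·C) = 0 - j3.083e+05 Ω
  Z3: Z = 1/(jωC) = -j/(ω·C) = 0 - j8.941e+05 Ω
Step 3 — With the output port shorted to ground, the output series arm Z2 runs from the junction to ground; the shunt arm Z3 also runs from the junction to ground. They appear in parallel: Z3 || Z2 = 0 - j2.293e+05 Ω.
Step 4 — Series with input arm Z1: Z_in = Z1 + (Z3 || Z2) = 0 - j2.299e+05 Ω = 2.299e+05∠-90.0° Ω.
Step 5 — Power factor: PF = cos(φ) = Re(Z)/|Z| = 0/2.299e+05 = 0.
Step 6 — Type: Im(Z) = -2.299e+05 ⇒ leading (phase φ = -90.0°).

PF = 0 (leading, φ = -90.0°)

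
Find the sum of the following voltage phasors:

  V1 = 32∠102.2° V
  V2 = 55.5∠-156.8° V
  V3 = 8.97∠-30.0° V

Step 1 — Convert each phasor to rectangular form:
  V1 = 32·(cos(102.2°) + j·sin(102.2°)) = -6.762 + j31.28 V
  V2 = 55.5·(cos(-156.8°) + j·sin(-156.8°)) = -51.01 - j21.86 V
  V3 = 8.97·(cos(-30.0°) + j·sin(-30.0°)) = 7.768 - j4.485 V
Step 2 — Sum components: V_total = -50.01 + j4.929 V.
Step 3 — Convert to polar: |V_total| = 50.25 V, ∠V_total = 174.4°.

V_total = 50.25∠174.4° V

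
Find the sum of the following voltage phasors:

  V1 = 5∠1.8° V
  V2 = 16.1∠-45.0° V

Step 1 — Convert each phasor to rectangular form:
  V1 = 5·(cos(1.8°) + j·sin(1.8°)) = 4.998 + j0.1571 V
  V2 = 16.1·(cos(-45.0°) + j·sin(-45.0°)) = 11.38 - j11.38 V
Step 2 — Sum components: V_total = 16.38 - j11.23 V.
Step 3 — Convert to polar: |V_total| = 19.86 V, ∠V_total = -34.4°.

V_total = 19.86∠-34.4° V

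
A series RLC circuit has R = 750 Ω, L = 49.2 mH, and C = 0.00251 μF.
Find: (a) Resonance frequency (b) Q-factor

Step 1 — Resonance condition Im(Z)=0 gives ω₀ = 1/√(LC).
Step 2 — ω₀ = 1/√(0.0492·2.51e-09) = 8.999e+04 rad/s.
Step 3 — f₀ = ω₀/(2π) = 1.432e+04 Hz.
Step 4 — Series Q: Q = ω₀L/R = 8.999e+04·0.0492/750 = 5.903.

(a) f₀ = 1.432e+04 Hz  (b) Q = 5.903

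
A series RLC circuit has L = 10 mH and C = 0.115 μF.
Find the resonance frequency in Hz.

Step 1 — Resonance condition Im(Z)=0 gives ω₀ = 1/√(LC).
Step 2 — ω₀ = 1/√(0.01·1.15e-07) = 2.949e+04 rad/s.
Step 3 — f₀ = ω₀/(2π) = 4693 Hz.

f₀ = 4693 Hz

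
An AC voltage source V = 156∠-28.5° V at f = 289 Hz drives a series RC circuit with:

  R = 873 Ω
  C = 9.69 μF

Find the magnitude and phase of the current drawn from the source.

Step 1 — Angular frequency: ω = 2π·f = 2π·289 = 1816 rad/s.
Step 2 — Component impedances:
  R: Z = R = 873 Ω
  C: Z = 1/(jωC) = -j/(ω·C) = 0 - j56.83 Ω
Step 3 — Series combination: Z_total = R + C = 873 - j56.83 Ω = 874.8∠-3.7° Ω.
Step 4 — Source phasor: V = 156∠-28.5° V = 137.1 - j74.44 V.
Step 5 — Ohm's law: I = V / Z_total = (137.1 - j74.44) / (873 - j56.83) = 0.1619 - j0.07473 A.
Step 6 — Convert to polar: |I| = 0.1783 A, ∠I = -24.8°.

I = 0.1783∠-24.8° A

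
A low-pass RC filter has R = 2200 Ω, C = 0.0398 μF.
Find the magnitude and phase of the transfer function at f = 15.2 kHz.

Step 1 — Angular frequency: ω = 2π·1.52e+04 = 9.55e+04 rad/s.
Step 2 — Transfer function: H(jω) = 1/(1 + jωRC).
Step 3 — Denominator: 1 + jωRC = 1 + j·9.55e+04·2200·3.98e-08 = 1 + j8.362.
Step 4 — H = 0.0141 - j0.1179.
Step 5 — Magnitude: |H| = 0.1187 (-18.5 dB); phase: φ = -83.2°.

|H| = 0.1187 (-18.5 dB), φ = -83.2°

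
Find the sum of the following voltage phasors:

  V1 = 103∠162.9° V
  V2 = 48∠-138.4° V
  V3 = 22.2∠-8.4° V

Step 1 — Convert each phasor to rectangular form:
  V1 = 103·(cos(162.9°) + j·sin(162.9°)) = -98.45 + j30.29 V
  V2 = 48·(cos(-138.4°) + j·sin(-138.4°)) = -35.89 - j31.87 V
  V3 = 22.2·(cos(-8.4°) + j·sin(-8.4°)) = 21.96 - j3.243 V
Step 2 — Sum components: V_total = -112.4 - j4.825 V.
Step 3 — Convert to polar: |V_total| = 112.5 V, ∠V_total = -177.5°.

V_total = 112.5∠-177.5° V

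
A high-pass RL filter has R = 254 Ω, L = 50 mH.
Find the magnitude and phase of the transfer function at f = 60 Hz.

Step 1 — Angular frequency: ω = 2π·60 = 377 rad/s.
Step 2 — Transfer function: H(jω) = jωL/(R + jωL).
Step 3 — Numerator jωL = j·18.85; denominator R + jωL = 254 + j18.85.
Step 4 — H = 0.005477 + j0.0738.
Step 5 — Magnitude: |H| = 0.07401 (-22.6 dB); phase: φ = 85.8°.

|H| = 0.07401 (-22.6 dB), φ = 85.8°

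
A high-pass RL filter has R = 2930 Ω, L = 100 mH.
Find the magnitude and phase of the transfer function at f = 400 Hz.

Step 1 — Angular frequency: ω = 2π·400 = 2513 rad/s.
Step 2 — Transfer function: H(jω) = jωL/(R + jωL).
Step 3 — Numerator jωL = j·251.3; denominator R + jωL = 2930 + j251.3.
Step 4 — H = 0.007304 + j0.08515.
Step 5 — Magnitude: |H| = 0.08546 (-21.4 dB); phase: φ = 85.1°.

|H| = 0.08546 (-21.4 dB), φ = 85.1°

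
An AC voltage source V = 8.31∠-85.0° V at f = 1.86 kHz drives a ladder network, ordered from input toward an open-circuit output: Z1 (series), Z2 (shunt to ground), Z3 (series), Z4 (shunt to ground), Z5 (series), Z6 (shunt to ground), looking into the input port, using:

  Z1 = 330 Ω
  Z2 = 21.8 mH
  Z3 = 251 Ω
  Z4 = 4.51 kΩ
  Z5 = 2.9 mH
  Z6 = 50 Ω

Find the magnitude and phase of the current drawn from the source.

Step 1 — Angular frequency: ω = 2π·f = 2π·1860 = 1.169e+04 rad/s.
Step 2 — Component impedances:
  Z1: Z = R = 330 Ω
  Z2: Z = jωL = j·1.169e+04·0.0218 = 0 + j254.8 Ω
  Z3: Z = R = 251 Ω
  Z4: Z = R = 4510 Ω
  Z5: Z = jωL = j·1.169e+04·0.0029 = 0 + j33.89 Ω
  Z6: Z = R = 50 Ω
Step 3 — Ladder network (open output): work backward from the far end, alternating series and parallel combinations. Z_in = 442.6 + j146.9 Ω = 466.4∠18.4° Ω.
Step 4 — Source phasor: V = 8.31∠-85.0° V = 0.7243 - j8.278 V.
Step 5 — Ohm's law: I = V / Z_total = (0.7243 - j8.278) / (442.6 + j146.9) = -0.004119 - j0.01734 A.
Step 6 — Convert to polar: |I| = 0.01782 A, ∠I = -103.4°.

I = 0.01782∠-103.4° A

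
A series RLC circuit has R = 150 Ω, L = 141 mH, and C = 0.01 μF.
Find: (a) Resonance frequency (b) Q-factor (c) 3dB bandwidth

Step 1 — Resonance condition Im(Z)=0 gives ω₀ = 1/√(LC).
Step 2 — ω₀ = 1/√(0.141·1e-08) = 2.663e+04 rad/s.
Step 3 — f₀ = ω₀/(2π) = 4238 Hz.
Step 4 — Series Q: Q = ω₀L/R = 2.663e+04·0.141/150 = 25.03.
Step 5 — 3dB bandwidth: Δω = ω₀/Q = 1064 rad/s; BW = Δω/(2π) = 169.3 Hz.

(a) f₀ = 4238 Hz  (b) Q = 25.03  (c) BW = 169.3 Hz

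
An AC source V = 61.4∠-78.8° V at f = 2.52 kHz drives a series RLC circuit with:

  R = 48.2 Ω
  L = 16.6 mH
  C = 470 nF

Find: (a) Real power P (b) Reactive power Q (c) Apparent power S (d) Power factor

Step 1 — Angular frequency: ω = 2π·f = 2π·2520 = 1.583e+04 rad/s.
Step 2 — Component impedances:
  R: Z = R = 48.2 Ω
  L: Z = jωL = j·1.583e+04·0.0166 = 0 + j262.8 Ω
  C: Z = 1/(jωC) = -j/(ω·C) = 0 - j134.4 Ω
Step 3 — Series combination: Z_total = R + L + C = 48.2 + j128.5 Ω = 137.2∠69.4° Ω.
Step 4 — Source phasor: V = 61.4∠-78.8° V = 11.93 - j60.23 V.
Step 5 — Current: I = V / Z = -0.3805 - j0.2356 A = 0.4475∠-148.2° A.
Step 6 — Complex power: S = V·I* = 9.652 + j25.73 VA.
Step 7 — Real power: P = Re(S) = 9.652 W.
Step 8 — Reactive power: Q = Im(S) = 25.73 VAR.
Step 9 — Apparent power: |S| = 27.48 VA.
Step 10 — Power factor: PF = P/|S| = 0.3513 (lagging).

(a) P = 9.652 W  (b) Q = 25.73 VAR  (c) S = 27.48 VA  (d) PF = 0.3513 (lagging)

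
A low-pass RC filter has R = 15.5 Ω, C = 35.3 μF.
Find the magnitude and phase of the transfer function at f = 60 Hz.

Step 1 — Angular frequency: ω = 2π·60 = 377 rad/s.
Step 2 — Transfer function: H(jω) = 1/(1 + jωRC).
Step 3 — Denominator: 1 + jωRC = 1 + j·377·15.5·3.53e-05 = 1 + j0.2063.
Step 4 — H = 0.9592 - j0.1979.
Step 5 — Magnitude: |H| = 0.9794 (-0.2 dB); phase: φ = -11.7°.

|H| = 0.9794 (-0.2 dB), φ = -11.7°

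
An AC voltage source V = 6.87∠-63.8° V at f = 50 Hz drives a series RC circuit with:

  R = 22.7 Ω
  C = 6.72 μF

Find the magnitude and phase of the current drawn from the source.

Step 1 — Angular frequency: ω = 2π·f = 2π·50 = 314.2 rad/s.
Step 2 — Component impedances:
  R: Z = R = 22.7 Ω
  C: Z = 1/(jωC) = -j/(ω·C) = 0 - j473.7 Ω
Step 3 — Series combination: Z_total = R + C = 22.7 - j473.7 Ω = 474.2∠-87.3° Ω.
Step 4 — Source phasor: V = 6.87∠-63.8° V = 3.033 - j6.164 V.
Step 5 — Ohm's law: I = V / Z_total = (3.033 - j6.164) / (22.7 - j473.7) = 0.01329 + j0.005767 A.
Step 6 — Convert to polar: |I| = 0.01449 A, ∠I = 23.5°.

I = 0.01449∠23.5° A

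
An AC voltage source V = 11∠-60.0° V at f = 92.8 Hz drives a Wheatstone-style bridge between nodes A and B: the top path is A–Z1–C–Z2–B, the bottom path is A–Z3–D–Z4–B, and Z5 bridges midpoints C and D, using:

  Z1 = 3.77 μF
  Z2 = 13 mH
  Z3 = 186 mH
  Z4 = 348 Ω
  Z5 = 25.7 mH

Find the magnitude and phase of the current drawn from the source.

Step 1 — Angular frequency: ω = 2π·f = 2π·92.8 = 583.1 rad/s.
Step 2 — Component impedances:
  Z1: Z = 1/(jωC) = -j/(ω·C) = 0 - j454.9 Ω
  Z2: Z = jωL = j·583.1·0.013 = 0 + j7.58 Ω
  Z3: Z = jωL = j·583.1·0.186 = 0 + j108.5 Ω
  Z4: Z = R = 348 Ω
  Z5: Z = jωL = j·583.1·0.0257 = 0 + j14.99 Ω
Step 3 — Bridge requires nodal analysis (the Z5 bridge couples midpoints C and D, so the two paths cannot be reduced to a simple series/parallel combination). Setting node B to ground and injecting 1 A at node A, the 3-node admittance system at A, C, D solves to V_A = Z_AB = 2.266 + j176.8 Ω = 176.8∠89.3° Ω.
Step 4 — Source phasor: V = 11∠-60.0° V = 5.5 - j9.526 V.
Step 5 — Ohm's law: I = V / Z_total = (5.5 - j9.526) / (2.266 + j176.8) = -0.05346 - j0.03179 A.
Step 6 — Convert to polar: |I| = 0.0622 A, ∠I = -149.3°.

I = 0.0622∠-149.3° A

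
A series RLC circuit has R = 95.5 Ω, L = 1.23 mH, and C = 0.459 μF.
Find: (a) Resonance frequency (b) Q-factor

Step 1 — Resonance condition Im(Z)=0 gives ω₀ = 1/√(LC).
Step 2 — ω₀ = 1/√(0.00123·4.59e-07) = 4.209e+04 rad/s.
Step 3 — f₀ = ω₀/(2π) = 6698 Hz.
Step 4 — Series Q: Q = ω₀L/R = 4.209e+04·0.00123/95.5 = 0.5421.

(a) f₀ = 6698 Hz  (b) Q = 0.5421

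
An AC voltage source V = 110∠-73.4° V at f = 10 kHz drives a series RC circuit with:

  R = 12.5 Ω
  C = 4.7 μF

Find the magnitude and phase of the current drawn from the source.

Step 1 — Angular frequency: ω = 2π·f = 2π·1e+04 = 6.283e+04 rad/s.
Step 2 — Component impedances:
  R: Z = R = 12.5 Ω
  C: Z = 1/(jωC) = -j/(ω·C) = 0 - j3.386 Ω
Step 3 — Series combination: Z_total = R + C = 12.5 - j3.386 Ω = 12.95∠-15.2° Ω.
Step 4 — Source phasor: V = 110∠-73.4° V = 31.43 - j105.4 V.
Step 5 — Ohm's law: I = V / Z_total = (31.43 - j105.4) / (12.5 - j3.386) = 4.471 - j7.222 A.
Step 6 — Convert to polar: |I| = 8.494 A, ∠I = -58.2°.

I = 8.494∠-58.2° A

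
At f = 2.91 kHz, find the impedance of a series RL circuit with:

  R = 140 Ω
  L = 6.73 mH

Step 1 — Angular frequency: ω = 2π·f = 2π·2910 = 1.828e+04 rad/s.
Step 2 — Component impedances:
  R: Z = R = 140 Ω
  L: Z = jωL = j·1.828e+04·0.00673 = 0 + j123.1 Ω
Step 3 — Series combination: Z_total = R + L = 140 + j123.1 Ω = 186.4∠41.3° Ω.

Z = 140 + j123.1 Ω = 186.4∠41.3° Ω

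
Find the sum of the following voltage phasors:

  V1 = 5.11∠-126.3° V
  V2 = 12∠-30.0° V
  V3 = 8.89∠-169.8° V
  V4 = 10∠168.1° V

Step 1 — Convert each phasor to rectangular form:
  V1 = 5.11·(cos(-126.3°) + j·sin(-126.3°)) = -3.025 - j4.118 V
  V2 = 12·(cos(-30.0°) + j·sin(-30.0°)) = 10.39 - j6 V
  V3 = 8.89·(cos(-169.8°) + j·sin(-169.8°)) = -8.749 - j1.574 V
  V4 = 10·(cos(168.1°) + j·sin(168.1°)) = -9.785 + j2.062 V
Step 2 — Sum components: V_total = -11.17 - j9.631 V.
Step 3 — Convert to polar: |V_total| = 14.75 V, ∠V_total = -139.2°.

V_total = 14.75∠-139.2° V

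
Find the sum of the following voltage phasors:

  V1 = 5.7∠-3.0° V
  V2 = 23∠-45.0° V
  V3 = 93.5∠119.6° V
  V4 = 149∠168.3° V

Step 1 — Convert each phasor to rectangular form:
  V1 = 5.7·(cos(-3.0°) + j·sin(-3.0°)) = 5.692 - j0.2983 V
  V2 = 23·(cos(-45.0°) + j·sin(-45.0°)) = 16.26 - j16.26 V
  V3 = 93.5·(cos(119.6°) + j·sin(119.6°)) = -46.18 + j81.3 V
  V4 = 149·(cos(168.3°) + j·sin(168.3°)) = -145.9 + j30.22 V
Step 2 — Sum components: V_total = -170.1 + j94.95 V.
Step 3 — Convert to polar: |V_total| = 194.8 V, ∠V_total = 150.8°.

V_total = 194.8∠150.8° V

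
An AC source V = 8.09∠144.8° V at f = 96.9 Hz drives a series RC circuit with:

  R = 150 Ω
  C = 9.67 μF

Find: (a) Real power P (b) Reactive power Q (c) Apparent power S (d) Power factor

Step 1 — Angular frequency: ω = 2π·f = 2π·96.9 = 608.8 rad/s.
Step 2 — Component impedances:
  R: Z = R = 150 Ω
  C: Z = 1/(jωC) = -j/(ω·C) = 0 - j169.9 Ω
Step 3 — Series combination: Z_total = R + C = 150 - j169.9 Ω = 226.6∠-48.6° Ω.
Step 4 — Source phasor: V = 8.09∠144.8° V = -6.611 + j4.663 V.
Step 5 — Current: I = V / Z = -0.03474 - j0.008244 A = 0.0357∠-166.6° A.
Step 6 — Complex power: S = V·I* = 0.1912 - j0.2165 VA.
Step 7 — Real power: P = Re(S) = 0.1912 W.
Step 8 — Reactive power: Q = Im(S) = -0.2165 VAR.
Step 9 — Apparent power: |S| = 0.2888 VA.
Step 10 — Power factor: PF = P/|S| = 0.6619 (leading).

(a) P = 0.1912 W  (b) Q = -0.2165 VAR  (c) S = 0.2888 VA  (d) PF = 0.6619 (leading)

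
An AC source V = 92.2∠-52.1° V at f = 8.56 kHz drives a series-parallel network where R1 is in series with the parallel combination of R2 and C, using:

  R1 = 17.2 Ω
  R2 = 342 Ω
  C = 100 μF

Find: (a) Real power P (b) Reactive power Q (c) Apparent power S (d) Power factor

Step 1 — Angular frequency: ω = 2π·f = 2π·8560 = 5.378e+04 rad/s.
Step 2 — Component impedances:
  R1: Z = R = 17.2 Ω
  R2: Z = R = 342 Ω
  C: Z = 1/(jωC) = -j/(ω·C) = 0 - j0.1859 Ω
Step 3 — Parallel branch: R2 || C = 1/(1/R2 + 1/C) = 0.0001011 - j0.1859 Ω.
Step 4 — Series with R1: Z_total = R1 + (R2 || C) = 17.2 - j0.1859 Ω = 17.2∠-0.6° Ω.
Step 5 — Source phasor: V = 92.2∠-52.1° V = 56.64 - j72.75 V.
Step 6 — Current: I = V / Z = 3.338 - j4.194 A = 5.36∠-51.5° A.
Step 7 — Complex power: S = V·I* = 494.2 - j5.342 VA.
Step 8 — Real power: P = Re(S) = 494.2 W.
Step 9 — Reactive power: Q = Im(S) = -5.342 VAR.
Step 10 — Apparent power: |S| = 494.2 VA.
Step 11 — Power factor: PF = P/|S| = 0.9999 (leading).

(a) P = 494.2 W  (b) Q = -5.342 VAR  (c) S = 494.2 VA  (d) PF = 0.9999 (leading)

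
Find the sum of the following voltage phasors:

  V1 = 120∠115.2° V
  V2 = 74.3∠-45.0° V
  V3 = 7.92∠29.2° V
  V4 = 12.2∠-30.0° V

Step 1 — Convert each phasor to rectangular form:
  V1 = 120·(cos(115.2°) + j·sin(115.2°)) = -51.09 + j108.6 V
  V2 = 74.3·(cos(-45.0°) + j·sin(-45.0°)) = 52.54 - j52.54 V
  V3 = 7.92·(cos(29.2°) + j·sin(29.2°)) = 6.914 + j3.864 V
  V4 = 12.2·(cos(-30.0°) + j·sin(-30.0°)) = 10.57 - j6.1 V
Step 2 — Sum components: V_total = 18.92 + j53.81 V.
Step 3 — Convert to polar: |V_total| = 57.04 V, ∠V_total = 70.6°.

V_total = 57.04∠70.6° V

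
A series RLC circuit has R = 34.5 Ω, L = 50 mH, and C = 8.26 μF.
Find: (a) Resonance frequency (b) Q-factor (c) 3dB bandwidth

Step 1 — Resonance: ω₀ = 1/√(LC) = 1/√(0.05·8.26e-06) = 1556 rad/s.
Step 2 — f₀ = ω₀/(2π) = 247.7 Hz.
Step 3 — Series Q: Q = ω₀L/R = 1556·0.05/34.5 = 2.255.
Step 4 — Bandwidth: Δω = ω₀/Q = 690 rad/s; BW = Δω/(2π) = 109.8 Hz.

(a) f₀ = 247.7 Hz  (b) Q = 2.255  (c) BW = 109.8 Hz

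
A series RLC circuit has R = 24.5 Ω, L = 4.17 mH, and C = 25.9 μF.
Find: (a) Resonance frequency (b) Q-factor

Step 1 — Resonance condition Im(Z)=0 gives ω₀ = 1/√(LC).
Step 2 — ω₀ = 1/√(0.00417·2.59e-05) = 3043 rad/s.
Step 3 — f₀ = ω₀/(2π) = 484.3 Hz.
Step 4 — Series Q: Q = ω₀L/R = 3043·0.00417/24.5 = 0.5179.

(a) f₀ = 484.3 Hz  (b) Q = 0.5179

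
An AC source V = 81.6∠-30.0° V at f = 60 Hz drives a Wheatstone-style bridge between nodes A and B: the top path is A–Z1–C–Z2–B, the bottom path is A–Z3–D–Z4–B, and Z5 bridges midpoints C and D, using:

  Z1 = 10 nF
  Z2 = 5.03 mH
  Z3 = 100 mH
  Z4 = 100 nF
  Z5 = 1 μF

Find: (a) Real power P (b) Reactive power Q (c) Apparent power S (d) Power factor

Step 1 — Angular frequency: ω = 2π·f = 2π·60 = 377 rad/s.
Step 2 — Component impedances:
  Z1: Z = 1/(jωC) = -j/(ω·C) = 0 - j2.653e+05 Ω
  Z2: Z = jωL = j·377·0.00503 = 0 + j1.896 Ω
  Z3: Z = jωL = j·377·0.1 = 0 + j37.7 Ω
  Z4: Z = 1/(jωC) = -j/(ω·C) = 0 - j2.653e+04 Ω
  Z5: Z = 1/(jωC) = -j/(ω·C) = 0 - j2653 Ω
Step 3 — Bridge requires nodal analysis (the Z5 bridge couples midpoints C and D, so the two paths cannot be reduced to a simple series/parallel combination). Setting node B to ground and injecting 1 A at node A, the 3-node admittance system at A, C, D solves to V_A = Z_AB = 0 - j2351 Ω = 2351∠-90.0° Ω.
Step 4 — Source phasor: V = 81.6∠-30.0° V = 70.67 - j40.8 V.
Step 5 — Current: I = V / Z = 0.01735 + j0.03006 A = 0.03471∠60.0° A.
Step 6 — Complex power: S = V·I* = 0 - j2.832 VA.
Step 7 — Real power: P = Re(S) = 0 W.
Step 8 — Reactive power: Q = Im(S) = -2.832 VAR.
Step 9 — Apparent power: |S| = 2.832 VA.
Step 10 — Power factor: PF = P/|S| = 0 (leading).

(a) P = 0 W  (b) Q = -2.832 VAR  (c) S = 2.832 VA  (d) PF = 0 (leading)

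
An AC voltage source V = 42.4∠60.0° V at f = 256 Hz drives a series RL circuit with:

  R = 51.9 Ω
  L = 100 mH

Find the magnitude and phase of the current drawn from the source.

Step 1 — Angular frequency: ω = 2π·f = 2π·256 = 1608 rad/s.
Step 2 — Component impedances:
  R: Z = R = 51.9 Ω
  L: Z = jωL = j·1608·0.1 = 0 + j160.8 Ω
Step 3 — Series combination: Z_total = R + L = 51.9 + j160.8 Ω = 169∠72.1° Ω.
Step 4 — Source phasor: V = 42.4∠60.0° V = 21.2 + j36.72 V.
Step 5 — Ohm's law: I = V / Z_total = (21.2 + j36.72) / (51.9 + j160.8) = 0.2453 - j0.05266 A.
Step 6 — Convert to polar: |I| = 0.2509 A, ∠I = -12.1°.

I = 0.2509∠-12.1° A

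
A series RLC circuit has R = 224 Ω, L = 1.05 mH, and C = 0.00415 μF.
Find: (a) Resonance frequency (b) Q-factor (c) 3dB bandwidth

Step 1 — Resonance condition Im(Z)=0 gives ω₀ = 1/√(LC).
Step 2 — ω₀ = 1/√(0.00105·4.15e-09) = 4.791e+05 rad/s.
Step 3 — f₀ = ω₀/(2π) = 7.624e+04 Hz.
Step 4 — Series Q: Q = ω₀L/R = 4.791e+05·0.00105/224 = 2.246.
Step 5 — 3dB bandwidth: Δω = ω₀/Q = 2.133e+05 rad/s; BW = Δω/(2π) = 3.395e+04 Hz.

(a) f₀ = 7.624e+04 Hz  (b) Q = 2.246  (c) BW = 3.395e+04 Hz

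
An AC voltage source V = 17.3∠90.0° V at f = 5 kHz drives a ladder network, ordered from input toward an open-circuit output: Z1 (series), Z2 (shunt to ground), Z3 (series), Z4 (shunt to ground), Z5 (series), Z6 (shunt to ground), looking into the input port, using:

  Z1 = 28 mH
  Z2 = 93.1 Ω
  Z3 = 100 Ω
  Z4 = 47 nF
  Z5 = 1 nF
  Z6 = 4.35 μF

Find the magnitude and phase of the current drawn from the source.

Step 1 — Angular frequency: ω = 2π·f = 2π·5000 = 3.142e+04 rad/s.
Step 2 — Component impedances:
  Z1: Z = jωL = j·3.142e+04·0.028 = 0 + j879.6 Ω
  Z2: Z = R = 93.1 Ω
  Z3: Z = R = 100 Ω
  Z4: Z = 1/(jωC) = -j/(ω·C) = 0 - j677.3 Ω
  Z5: Z = 1/(jωC) = -j/(ω·C) = 0 - j3.183e+04 Ω
  Z6: Z = 1/(jωC) = -j/(ω·C) = 0 - j7.317 Ω
Step 3 — Ladder network (open output): work backward from the far end, alternating series and parallel combinations. Z_in = 89.59 + j867.6 Ω = 872.2∠84.1° Ω.
Step 4 — Source phasor: V = 17.3∠90.0° V = 0 + j17.3 V.
Step 5 — Ohm's law: I = V / Z_total = (0 + j17.3) / (89.59 + j867.6) = 0.01973 + j0.002037 A.
Step 6 — Convert to polar: |I| = 0.01983 A, ∠I = 5.9°.

I = 0.01983∠5.9° A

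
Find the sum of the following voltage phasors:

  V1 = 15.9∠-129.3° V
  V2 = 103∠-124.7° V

Step 1 — Convert each phasor to rectangular form:
  V1 = 15.9·(cos(-129.3°) + j·sin(-129.3°)) = -10.07 - j12.3 V
  V2 = 103·(cos(-124.7°) + j·sin(-124.7°)) = -58.64 - j84.68 V
Step 2 — Sum components: V_total = -68.71 - j96.98 V.
Step 3 — Convert to polar: |V_total| = 118.9 V, ∠V_total = -125.3°.

V_total = 118.9∠-125.3° V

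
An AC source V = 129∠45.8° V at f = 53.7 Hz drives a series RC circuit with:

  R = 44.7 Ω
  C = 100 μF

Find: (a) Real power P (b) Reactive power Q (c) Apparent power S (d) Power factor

Step 1 — Angular frequency: ω = 2π·f = 2π·53.7 = 337.4 rad/s.
Step 2 — Component impedances:
  R: Z = R = 44.7 Ω
  C: Z = 1/(jωC) = -j/(ω·C) = 0 - j29.64 Ω
Step 3 — Series combination: Z_total = R + C = 44.7 - j29.64 Ω = 53.63∠-33.5° Ω.
Step 4 — Source phasor: V = 129∠45.8° V = 89.93 + j92.48 V.
Step 5 — Current: I = V / Z = 0.4447 + j2.364 A = 2.405∠79.3° A.
Step 6 — Complex power: S = V·I* = 258.6 - j171.5 VA.
Step 7 — Real power: P = Re(S) = 258.6 W.
Step 8 — Reactive power: Q = Im(S) = -171.5 VAR.
Step 9 — Apparent power: |S| = 310.3 VA.
Step 10 — Power factor: PF = P/|S| = 0.8334 (leading).

(a) P = 258.6 W  (b) Q = -171.5 VAR  (c) S = 310.3 VA  (d) PF = 0.8334 (leading)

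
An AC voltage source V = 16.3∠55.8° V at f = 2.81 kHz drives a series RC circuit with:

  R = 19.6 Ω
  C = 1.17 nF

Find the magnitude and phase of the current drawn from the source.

Step 1 — Angular frequency: ω = 2π·f = 2π·2810 = 1.766e+04 rad/s.
Step 2 — Component impedances:
  R: Z = R = 19.6 Ω
  C: Z = 1/(jωC) = -j/(ω·C) = 0 - j4.841e+04 Ω
Step 3 — Series combination: Z_total = R + C = 19.6 - j4.841e+04 Ω = 4.841e+04∠-90.0° Ω.
Step 4 — Source phasor: V = 16.3∠55.8° V = 9.162 + j13.48 V.
Step 5 — Ohm's law: I = V / Z_total = (9.162 + j13.48) / (19.6 - j4.841e+04) = -0.0002784 + j0.0001894 A.
Step 6 — Convert to polar: |I| = 0.0003367 A, ∠I = 145.8°.

I = 0.0003367∠145.8° A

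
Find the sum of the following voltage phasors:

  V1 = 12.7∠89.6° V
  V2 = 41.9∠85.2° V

Step 1 — Convert each phasor to rectangular form:
  V1 = 12.7·(cos(89.6°) + j·sin(89.6°)) = 0.08866 + j12.7 V
  V2 = 41.9·(cos(85.2°) + j·sin(85.2°)) = 3.506 + j41.75 V
Step 2 — Sum components: V_total = 3.595 + j54.45 V.
Step 3 — Convert to polar: |V_total| = 54.57 V, ∠V_total = 86.2°.

V_total = 54.57∠86.2° V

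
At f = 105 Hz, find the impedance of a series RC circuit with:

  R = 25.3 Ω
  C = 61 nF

Step 1 — Angular frequency: ω = 2π·f = 2π·105 = 659.7 rad/s.
Step 2 — Component impedances:
  R: Z = R = 25.3 Ω
  C: Z = 1/(jωC) = -j/(ω·C) = 0 - j2.485e+04 Ω
Step 3 — Series combination: Z_total = R + C = 25.3 - j2.485e+04 Ω = 2.485e+04∠-89.9° Ω.

Z = 25.3 - j2.485e+04 Ω = 2.485e+04∠-89.9° Ω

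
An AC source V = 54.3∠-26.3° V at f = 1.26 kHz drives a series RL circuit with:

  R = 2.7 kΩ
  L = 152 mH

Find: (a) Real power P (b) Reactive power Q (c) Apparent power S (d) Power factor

Step 1 — Angular frequency: ω = 2π·f = 2π·1260 = 7917 rad/s.
Step 2 — Component impedances:
  R: Z = R = 2700 Ω
  L: Z = jωL = j·7917·0.152 = 0 + j1203 Ω
Step 3 — Series combination: Z_total = R + L = 2700 + j1203 Ω = 2956∠24.0° Ω.
Step 4 — Source phasor: V = 54.3∠-26.3° V = 48.68 - j24.06 V.
Step 5 — Current: I = V / Z = 0.01173 - j0.01414 A = 0.01837∠-50.3° A.
Step 6 — Complex power: S = V·I* = 0.9111 + j0.406 VA.
Step 7 — Real power: P = Re(S) = 0.9111 W.
Step 8 — Reactive power: Q = Im(S) = 0.406 VAR.
Step 9 — Apparent power: |S| = 0.9975 VA.
Step 10 — Power factor: PF = P/|S| = 0.9134 (lagging).

(a) P = 0.9111 W  (b) Q = 0.406 VAR  (c) S = 0.9975 VA  (d) PF = 0.9134 (lagging)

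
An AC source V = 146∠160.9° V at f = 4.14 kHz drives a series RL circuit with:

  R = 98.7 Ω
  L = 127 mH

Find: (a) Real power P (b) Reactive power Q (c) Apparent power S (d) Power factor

Step 1 — Angular frequency: ω = 2π·f = 2π·4140 = 2.601e+04 rad/s.
Step 2 — Component impedances:
  R: Z = R = 98.7 Ω
  L: Z = jωL = j·2.601e+04·0.127 = 0 + j3304 Ω
Step 3 — Series combination: Z_total = R + L = 98.7 + j3304 Ω = 3305∠88.3° Ω.
Step 4 — Source phasor: V = 146∠160.9° V = -138 + j47.77 V.
Step 5 — Current: I = V / Z = 0.0132 + j0.04216 A = 0.04417∠72.6° A.
Step 6 — Complex power: S = V·I* = 0.1926 + j6.447 VA.
Step 7 — Real power: P = Re(S) = 0.1926 W.
Step 8 — Reactive power: Q = Im(S) = 6.447 VAR.
Step 9 — Apparent power: |S| = 6.45 VA.
Step 10 — Power factor: PF = P/|S| = 0.02986 (lagging).

(a) P = 0.1926 W  (b) Q = 6.447 VAR  (c) S = 6.45 VA  (d) PF = 0.02986 (lagging)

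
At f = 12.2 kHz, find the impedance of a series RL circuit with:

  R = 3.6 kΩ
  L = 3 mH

Step 1 — Angular frequency: ω = 2π·f = 2π·1.22e+04 = 7.665e+04 rad/s.
Step 2 — Component impedances:
  R: Z = R = 3600 Ω
  L: Z = jωL = j·7.665e+04·0.003 = 0 + j230 Ω
Step 3 — Series combination: Z_total = R + L = 3600 + j230 Ω = 3607∠3.7° Ω.

Z = 3600 + j230 Ω = 3607∠3.7° Ω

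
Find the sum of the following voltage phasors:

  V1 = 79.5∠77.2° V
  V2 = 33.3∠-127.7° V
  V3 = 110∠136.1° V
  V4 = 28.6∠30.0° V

Step 1 — Convert each phasor to rectangular form:
  V1 = 79.5·(cos(77.2°) + j·sin(77.2°)) = 17.61 + j77.52 V
  V2 = 33.3·(cos(-127.7°) + j·sin(-127.7°)) = -20.36 - j26.35 V
  V3 = 110·(cos(136.1°) + j·sin(136.1°)) = -79.26 + j76.27 V
  V4 = 28.6·(cos(30.0°) + j·sin(30.0°)) = 24.77 + j14.3 V
Step 2 — Sum components: V_total = -57.24 + j141.8 V.
Step 3 — Convert to polar: |V_total| = 152.9 V, ∠V_total = 112.0°.

V_total = 152.9∠112.0° V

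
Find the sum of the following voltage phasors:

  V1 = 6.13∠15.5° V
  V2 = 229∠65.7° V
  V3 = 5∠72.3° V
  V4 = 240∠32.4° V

Step 1 — Convert each phasor to rectangular form:
  V1 = 6.13·(cos(15.5°) + j·sin(15.5°)) = 5.907 + j1.638 V
  V2 = 229·(cos(65.7°) + j·sin(65.7°)) = 94.24 + j208.7 V
  V3 = 5·(cos(72.3°) + j·sin(72.3°)) = 1.52 + j4.763 V
  V4 = 240·(cos(32.4°) + j·sin(32.4°)) = 202.6 + j128.6 V
Step 2 — Sum components: V_total = 304.3 + j343.7 V.
Step 3 — Convert to polar: |V_total| = 459.1 V, ∠V_total = 48.5°.

V_total = 459.1∠48.5° V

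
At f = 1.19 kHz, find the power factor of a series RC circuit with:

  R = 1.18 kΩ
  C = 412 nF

Step 1 — Angular frequency: ω = 2π·f = 2π·1190 = 7477 rad/s.
Step 2 — Component impedances:
  R: Z = R = 1180 Ω
  C: Z = 1/(jωC) = -j/(ω·C) = 0 - j324.6 Ω
Step 3 — Series combination: Z_total = R + C = 1180 - j324.6 Ω = 1224∠-15.4° Ω.
Step 4 — Power factor: PF = cos(φ) = Re(Z)/|Z| = 1180/1223.8 = 0.9642.
Step 5 — Type: Im(Z) = -324.6 ⇒ leading (phase φ = -15.4°).

PF = 0.9642 (leading, φ = -15.4°)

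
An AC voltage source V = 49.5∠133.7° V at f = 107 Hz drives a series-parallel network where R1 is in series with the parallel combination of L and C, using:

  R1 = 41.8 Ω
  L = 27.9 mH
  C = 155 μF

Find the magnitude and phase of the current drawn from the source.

Step 1 — Angular frequency: ω = 2π·f = 2π·107 = 672.3 rad/s.
Step 2 — Component impedances:
  R1: Z = R = 41.8 Ω
  L: Z = jωL = j·672.3·0.0279 = 0 + j18.76 Ω
  C: Z = 1/(jωC) = -j/(ω·C) = 0 - j9.596 Ω
Step 3 — Parallel branch: L || C = 1/(1/L + 1/C) = 0 - j19.65 Ω.
Step 4 — Series with R1: Z_total = R1 + (L || C) = 41.8 - j19.65 Ω = 46.19∠-25.2° Ω.
Step 5 — Source phasor: V = 49.5∠133.7° V = -34.2 + j35.79 V.
Step 6 — Ohm's law: I = V / Z_total = (-34.2 + j35.79) / (41.8 - j19.65) = -0.9997 + j0.3862 A.
Step 7 — Convert to polar: |I| = 1.072 A, ∠I = 158.9°.

I = 1.072∠158.9° A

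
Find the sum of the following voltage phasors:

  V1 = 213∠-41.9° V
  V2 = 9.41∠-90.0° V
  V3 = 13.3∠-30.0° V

Step 1 — Convert each phasor to rectangular form:
  V1 = 213·(cos(-41.9°) + j·sin(-41.9°)) = 158.5 - j142.2 V
  V2 = 9.41·(cos(-90.0°) + j·sin(-90.0°)) = 0 - j9.41 V
  V3 = 13.3·(cos(-30.0°) + j·sin(-30.0°)) = 11.52 - j6.65 V
Step 2 — Sum components: V_total = 170.1 - j158.3 V.
Step 3 — Convert to polar: |V_total| = 232.3 V, ∠V_total = -43.0°.

V_total = 232.3∠-43.0° V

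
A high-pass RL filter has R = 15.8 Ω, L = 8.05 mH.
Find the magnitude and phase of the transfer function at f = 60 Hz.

Step 1 — Angular frequency: ω = 2π·60 = 377 rad/s.
Step 2 — Transfer function: H(jω) = jωL/(R + jωL).
Step 3 — Numerator jωL = j·3.035; denominator R + jωL = 15.8 + j3.035.
Step 4 — H = 0.03558 + j0.1852.
Step 5 — Magnitude: |H| = 0.1886 (-14.5 dB); phase: φ = 79.1°.

|H| = 0.1886 (-14.5 dB), φ = 79.1°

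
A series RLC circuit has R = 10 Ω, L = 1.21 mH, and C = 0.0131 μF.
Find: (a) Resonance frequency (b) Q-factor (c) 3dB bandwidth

Step 1 — Resonance condition Im(Z)=0 gives ω₀ = 1/√(LC).
Step 2 — ω₀ = 1/√(0.00121·1.31e-08) = 2.512e+05 rad/s.
Step 3 — f₀ = ω₀/(2π) = 3.998e+04 Hz.
Step 4 — Series Q: Q = ω₀L/R = 2.512e+05·0.00121/10 = 30.39.
Step 5 — 3dB bandwidth: Δω = ω₀/Q = 8264 rad/s; BW = Δω/(2π) = 1315 Hz.

(a) f₀ = 3.998e+04 Hz  (b) Q = 30.39  (c) BW = 1315 Hz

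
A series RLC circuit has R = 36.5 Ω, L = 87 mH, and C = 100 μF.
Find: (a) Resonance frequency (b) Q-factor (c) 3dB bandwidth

Step 1 — Resonance condition Im(Z)=0 gives ω₀ = 1/√(LC).
Step 2 — ω₀ = 1/√(0.087·0.0001) = 339 rad/s.
Step 3 — f₀ = ω₀/(2π) = 53.96 Hz.
Step 4 — Series Q: Q = ω₀L/R = 339·0.087/36.5 = 0.8081.
Step 5 — 3dB bandwidth: Δω = ω₀/Q = 419.5 rad/s; BW = Δω/(2π) = 66.77 Hz.

(a) f₀ = 53.96 Hz  (b) Q = 0.8081  (c) BW = 66.77 Hz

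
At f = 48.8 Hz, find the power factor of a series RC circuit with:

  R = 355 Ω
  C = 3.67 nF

Step 1 — Angular frequency: ω = 2π·f = 2π·48.8 = 306.6 rad/s.
Step 2 — Component impedances:
  R: Z = R = 355 Ω
  C: Z = 1/(jωC) = -j/(ω·C) = 0 - j8.887e+05 Ω
Step 3 — Series combination: Z_total = R + C = 355 - j8.887e+05 Ω = 8.887e+05∠-90.0° Ω.
Step 4 — Power factor: PF = cos(φ) = Re(Z)/|Z| = 355/8.887e+05 = 0.0003995.
Step 5 — Type: Im(Z) = -8.887e+05 ⇒ leading (phase φ = -90.0°).

PF = 0.0003995 (leading, φ = -90.0°)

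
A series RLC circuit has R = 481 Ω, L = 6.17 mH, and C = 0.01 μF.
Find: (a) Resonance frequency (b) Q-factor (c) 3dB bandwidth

Step 1 — Resonance condition Im(Z)=0 gives ω₀ = 1/√(LC).
Step 2 — ω₀ = 1/√(0.00617·1e-08) = 1.273e+05 rad/s.
Step 3 — f₀ = ω₀/(2π) = 2.026e+04 Hz.
Step 4 — Series Q: Q = ω₀L/R = 1.273e+05·0.00617/481 = 1.633.
Step 5 — 3dB bandwidth: Δω = ω₀/Q = 7.796e+04 rad/s; BW = Δω/(2π) = 1.241e+04 Hz.

(a) f₀ = 2.026e+04 Hz  (b) Q = 1.633  (c) BW = 1.241e+04 Hz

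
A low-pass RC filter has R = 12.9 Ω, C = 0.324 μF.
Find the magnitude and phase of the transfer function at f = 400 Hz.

Step 1 — Angular frequency: ω = 2π·400 = 2513 rad/s.
Step 2 — Transfer function: H(jω) = 1/(1 + jωRC).
Step 3 — Denominator: 1 + jωRC = 1 + j·2513·12.9·3.24e-07 = 1 + j0.0105.
Step 4 — H = 0.9999 - j0.0105.
Step 5 — Magnitude: |H| = 0.9999 (-0.0 dB); phase: φ = -0.6°.

|H| = 0.9999 (-0.0 dB), φ = -0.6°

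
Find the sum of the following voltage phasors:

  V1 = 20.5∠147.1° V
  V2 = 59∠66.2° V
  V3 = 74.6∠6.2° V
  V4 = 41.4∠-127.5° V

Step 1 — Convert each phasor to rectangular form:
  V1 = 20.5·(cos(147.1°) + j·sin(147.1°)) = -17.21 + j11.14 V
  V2 = 59·(cos(66.2°) + j·sin(66.2°)) = 23.81 + j53.98 V
  V3 = 74.6·(cos(6.2°) + j·sin(6.2°)) = 74.16 + j8.057 V
  V4 = 41.4·(cos(-127.5°) + j·sin(-127.5°)) = -25.2 - j32.84 V
Step 2 — Sum components: V_total = 55.56 + j40.33 V.
Step 3 — Convert to polar: |V_total| = 68.65 V, ∠V_total = 36.0°.

V_total = 68.65∠36.0° V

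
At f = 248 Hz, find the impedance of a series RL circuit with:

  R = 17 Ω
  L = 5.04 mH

Step 1 — Angular frequency: ω = 2π·f = 2π·248 = 1558 rad/s.
Step 2 — Component impedances:
  R: Z = R = 17 Ω
  L: Z = jωL = j·1558·0.00504 = 0 + j7.853 Ω
Step 3 — Series combination: Z_total = R + L = 17 + j7.853 Ω = 18.73∠24.8° Ω.

Z = 17 + j7.853 Ω = 18.73∠24.8° Ω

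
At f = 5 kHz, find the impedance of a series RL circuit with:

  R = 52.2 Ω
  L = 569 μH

Step 1 — Angular frequency: ω = 2π·f = 2π·5000 = 3.142e+04 rad/s.
Step 2 — Component impedances:
  R: Z = R = 52.2 Ω
  L: Z = jωL = j·3.142e+04·0.000569 = 0 + j17.88 Ω
Step 3 — Series combination: Z_total = R + L = 52.2 + j17.88 Ω = 55.18∠18.9° Ω.

Z = 52.2 + j17.88 Ω = 55.18∠18.9° Ω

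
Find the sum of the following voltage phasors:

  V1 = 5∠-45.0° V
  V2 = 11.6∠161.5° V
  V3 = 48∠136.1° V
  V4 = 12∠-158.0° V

Step 1 — Convert each phasor to rectangular form:
  V1 = 5·(cos(-45.0°) + j·sin(-45.0°)) = 3.536 - j3.536 V
  V2 = 11.6·(cos(161.5°) + j·sin(161.5°)) = -11 + j3.681 V
  V3 = 48·(cos(136.1°) + j·sin(136.1°)) = -34.59 + j33.28 V
  V4 = 12·(cos(-158.0°) + j·sin(-158.0°)) = -11.13 - j4.495 V
Step 2 — Sum components: V_total = -53.18 + j28.93 V.
Step 3 — Convert to polar: |V_total| = 60.54 V, ∠V_total = 151.5°.

V_total = 60.54∠151.5° V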